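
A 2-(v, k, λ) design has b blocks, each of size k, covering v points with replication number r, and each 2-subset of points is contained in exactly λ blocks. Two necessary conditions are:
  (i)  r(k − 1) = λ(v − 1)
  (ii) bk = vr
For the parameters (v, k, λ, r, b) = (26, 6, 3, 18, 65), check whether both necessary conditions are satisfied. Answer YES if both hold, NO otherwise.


Condition (i): r(k − 1) = 18·5 = 90; λ(v − 1) = 3·25 = 75. Match? NO.
Condition (ii): bk = 65·6 = 390; vr = 26·18 = 468. Match? NO.
Both conditions hold? NO.

NO


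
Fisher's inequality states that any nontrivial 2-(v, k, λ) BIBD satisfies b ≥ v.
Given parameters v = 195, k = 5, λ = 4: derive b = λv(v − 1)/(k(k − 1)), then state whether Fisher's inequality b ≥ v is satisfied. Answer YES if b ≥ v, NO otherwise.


r = λ(v − 1)/(k − 1) = 4·194/4 = 194.
b = vr/k = 195·194/5 = 7566.
Fisher's inequality: b ≥ v ⇔ 7566 ≥ 195? YES.

YES


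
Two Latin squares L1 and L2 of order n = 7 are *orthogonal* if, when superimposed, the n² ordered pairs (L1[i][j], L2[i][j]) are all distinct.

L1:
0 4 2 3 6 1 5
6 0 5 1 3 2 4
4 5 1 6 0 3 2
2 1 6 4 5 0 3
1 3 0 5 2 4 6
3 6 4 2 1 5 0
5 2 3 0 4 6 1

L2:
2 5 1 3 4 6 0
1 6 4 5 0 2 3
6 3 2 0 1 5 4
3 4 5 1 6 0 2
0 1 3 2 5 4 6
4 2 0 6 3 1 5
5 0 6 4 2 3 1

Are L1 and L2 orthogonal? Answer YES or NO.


Form the n² = 49 superimposed pairs (L1[i][j], L2[i][j]), row by row (rows and columns indexed from 0):
row 0: (0,2) (4,5) (2,1) (3,3) (6,4) (1,6) (5,0)
row 1: (6,1) (0,6) (5,4) (1,5) (3,0) (2,2) (4,3)
row 2: (4,6) (5,3) (1,2) (6,0) (0,1) (3,5) (2,4)
row 3: (2,3) (1,4) (6,5) (4,1) (5,6) (0,0) (3,2)
row 4: (1,0) (3,1) (0,3) (5,2) (2,5) (4,4) (6,6)
row 5: (3,4) (6,2) (4,0) (2,6) (1,3) (5,1) (0,5)
row 6: (5,5) (2,0) (3,6) (0,4) (4,2) (6,3) (1,1)
Orthogonality requires all 49 pairs distinct.
Check by first coordinate: for each symbol s of L1, list the L2 entries in the n cells where L1 = s; they must all differ.
  L1 = 0: L2 entries (in reading order) 2, 6, 1, 0, 3, 5, 4 — all 7 distinct ✓
  L1 = 1: L2 entries (in reading order) 6, 5, 2, 4, 0, 3, 1 — all 7 distinct ✓
  L1 = 2: L2 entries (in reading order) 1, 2, 4, 3, 5, 6, 0 — all 7 distinct ✓
  L1 = 3: L2 entries (in reading order) 3, 0, 5, 2, 1, 4, 6 — all 7 distinct ✓
  L1 = 4: L2 entries (in reading order) 5, 3, 6, 1, 4, 0, 2 — all 7 distinct ✓
  L1 = 5: L2 entries (in reading order) 0, 4, 3, 6, 2, 1, 5 — all 7 distinct ✓
  L1 = 6: L2 entries (in reading order) 4, 1, 0, 5, 6, 2, 3 — all 7 distinct ✓
Every symbol of L1 meets every symbol of L2 exactly once, so all 49 pairs are distinct (49 of 49).
Conclusion: YES.

YES


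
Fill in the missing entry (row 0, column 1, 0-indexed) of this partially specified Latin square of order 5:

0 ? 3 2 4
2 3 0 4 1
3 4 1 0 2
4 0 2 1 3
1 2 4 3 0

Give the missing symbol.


Row 0 contains symbols [0, 2, 3, 4] — missing [1].
Column 1 contains symbols [0, 2, 3, 4] — missing [1].
The missing symbol must appear in both missing sets; intersection = [1].
Therefore the hidden value is 1.

Missing value = 1.


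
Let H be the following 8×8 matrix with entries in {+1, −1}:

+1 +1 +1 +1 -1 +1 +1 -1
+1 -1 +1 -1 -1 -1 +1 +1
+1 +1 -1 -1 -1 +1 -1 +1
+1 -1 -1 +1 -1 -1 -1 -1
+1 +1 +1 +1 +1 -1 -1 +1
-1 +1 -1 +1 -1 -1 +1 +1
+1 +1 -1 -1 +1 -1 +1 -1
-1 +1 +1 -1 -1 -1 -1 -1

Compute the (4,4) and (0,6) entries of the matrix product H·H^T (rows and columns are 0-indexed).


Row 0 of H: [1, 1, 1, 1, -1, 1, 1, -1].
Row 4 of H: [1, 1, 1, 1, 1, -1, -1, 1].
Row 6 of H: [1, 1, -1, -1, 1, -1, 1, -1].
(H·H^T)[4][4] = Σ_j H[4][j]·H[4][j] = (1)² + (1)² + (1)² + (1)² + (1)² + (-1)² + (-1)² + (1)² = 1 + 1 + 1 + 1 + 1 + 1 + 1 + 1 = 8.
(H·H^T)[0][6] = Σ_j H[0][j]·H[6][j] = (1)·(1) + (1)·(1) + (1)·(-1) + (1)·(-1) + (-1)·(1) + (1)·(-1) + (1)·(1) + (-1)·(-1) = 1 + 1 + -1 + -1 + -1 + -1 + 1 + 1 = 0.
So rows 0 and 6 are orthogonal; the diagonal entry equals n = 8.

(4,4) entry = 8; (0,6) entry = 0.


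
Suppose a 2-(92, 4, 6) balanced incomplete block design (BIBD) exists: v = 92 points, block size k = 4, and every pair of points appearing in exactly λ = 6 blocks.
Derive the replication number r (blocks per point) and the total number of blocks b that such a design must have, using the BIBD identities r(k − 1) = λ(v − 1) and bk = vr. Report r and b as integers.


Any 2-(v, k, λ) BIBD satisfies two necessary conditions:
  (i)  Each point sits in r blocks, and counting incidences through any fixed point gives r(k − 1) = λ(v − 1), so r = λ(v − 1)/(k − 1).
  (ii) Total incidences bk = vr, so b = vr/k.
Step 1: r = λ(v − 1)/(k − 1) = 6·(92 − 1)/(4 − 1) = 6·91/3 = 546/3 = 182.
Step 2: b = vr/k = 92·182/4 = 16744/4 = 4186.
Check integrality: r = 182 ∈ Z ✓, b = 4186 ∈ Z ✓.
(These identities are necessary conditions: they determine r and b for any design with these parameters, but do not by themselves prove that one exists.)

r = 182, b = 4186.


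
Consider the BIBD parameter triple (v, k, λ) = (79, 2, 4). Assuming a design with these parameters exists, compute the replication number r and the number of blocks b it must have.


Any 2-(v, k, λ) BIBD satisfies two necessary conditions:
  (i)  Each point sits in r blocks, and counting incidences through any fixed point gives r(k − 1) = λ(v − 1), so r = λ(v − 1)/(k − 1).
  (ii) Total incidences bk = vr, so b = vr/k.
Step 1: r = λ(v − 1)/(k − 1) = 4·(79 − 1)/(2 − 1) = 4·78/1 = 312/1 = 312.
Step 2: b = vr/k = 79·312/2 = 24648/2 = 12324.
Check integrality: r = 312 ∈ Z ✓, b = 12324 ∈ Z ✓.
(These identities are necessary conditions: they determine r and b for any design with these parameters, but do not by themselves prove that one exists.)

r = 312, b = 12324.


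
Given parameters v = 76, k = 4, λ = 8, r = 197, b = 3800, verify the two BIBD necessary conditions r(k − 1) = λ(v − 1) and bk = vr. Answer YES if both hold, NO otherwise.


Condition (i): r(k − 1) = 197·3 = 591; λ(v − 1) = 8·75 = 600. Match? NO.
Condition (ii): bk = 3800·4 = 15200; vr = 76·197 = 14972. Match? NO.
Both conditions hold? NO.

NO


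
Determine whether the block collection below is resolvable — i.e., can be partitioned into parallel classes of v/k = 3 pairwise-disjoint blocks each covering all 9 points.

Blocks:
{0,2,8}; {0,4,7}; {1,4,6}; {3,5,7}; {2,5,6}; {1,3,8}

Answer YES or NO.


v = 9, block size k = 3, number of blocks = 6.
For resolvability, blocks must partition into parallel classes of size v/k = 3.
Total blocks must therefore be a multiple of 3: 6 = 3·2 + 0 ⇒ divisible ✓.
Greedy packing gives 2 candidate class(es). Each should be a full parallel class (size 3, covers all 9 points).
  Class 1 (3 blocks): {0,2,8}; {1,4,6}; {3,5,7}. Points covered: [0, 1, 2, 3, 4, 5, 6, 7, 8].
  Class 2 (3 blocks): {0,4,7}; {2,5,6}; {1,3,8}. Points covered: [0, 1, 2, 3, 4, 5, 6, 7, 8].
All classes full (size 3)? YES. All classes cover every point? YES.
Resolvable? YES.

YES


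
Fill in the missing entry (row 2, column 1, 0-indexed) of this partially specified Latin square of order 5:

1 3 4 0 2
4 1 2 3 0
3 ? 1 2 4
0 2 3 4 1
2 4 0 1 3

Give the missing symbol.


Row 2 contains symbols [1, 2, 3, 4] — missing [0].
Column 1 contains symbols [1, 2, 3, 4] — missing [0].
The missing symbol must appear in both missing sets; intersection = [0].
Therefore the hidden value is 0.

Missing value = 0.


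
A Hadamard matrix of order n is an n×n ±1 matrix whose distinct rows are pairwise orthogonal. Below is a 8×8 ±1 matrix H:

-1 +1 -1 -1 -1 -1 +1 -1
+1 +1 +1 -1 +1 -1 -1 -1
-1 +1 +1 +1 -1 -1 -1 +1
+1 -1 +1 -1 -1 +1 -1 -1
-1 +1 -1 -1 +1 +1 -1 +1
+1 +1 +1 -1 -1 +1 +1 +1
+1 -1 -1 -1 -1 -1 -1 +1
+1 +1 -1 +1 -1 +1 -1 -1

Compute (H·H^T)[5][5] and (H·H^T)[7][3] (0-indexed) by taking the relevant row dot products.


Row 3 of H: [1, -1, 1, -1, -1, 1, -1, -1].
Row 5 of H: [1, 1, 1, -1, -1, 1, 1, 1].
Row 7 of H: [1, 1, -1, 1, -1, 1, -1, -1].
(H·H^T)[5][5] = Σ_j H[5][j]·H[5][j] = (1)² + (1)² + (1)² + (-1)² + (-1)² + (1)² + (1)² + (1)² = 1 + 1 + 1 + 1 + 1 + 1 + 1 + 1 = 8.
(H·H^T)[7][3] = Σ_j H[7][j]·H[3][j] = (1)·(1) + (1)·(-1) + (-1)·(1) + (1)·(-1) + (-1)·(-1) + (1)·(1) + (-1)·(-1) + (-1)·(-1) = 1 + -1 + -1 + -1 + 1 + 1 + 1 + 1 = 2.
Rows 7 and 3 are not orthogonal (dot product = 2 ≠ 0), so H is not a Hadamard matrix.

(5,5) entry = 8; (7,3) entry = 2.


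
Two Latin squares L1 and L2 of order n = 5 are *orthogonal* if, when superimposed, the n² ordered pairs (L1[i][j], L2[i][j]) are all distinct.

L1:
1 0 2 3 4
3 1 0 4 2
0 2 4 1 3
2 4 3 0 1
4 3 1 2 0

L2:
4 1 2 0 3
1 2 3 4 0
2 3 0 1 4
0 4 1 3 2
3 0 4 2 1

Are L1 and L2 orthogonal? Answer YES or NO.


Form the n² = 25 superimposed pairs (L1[i][j], L2[i][j]), row by row (rows and columns indexed from 0):
row 0: (1,4) (0,1) (2,2) (3,0) (4,3)
row 1: (3,1) (1,2) (0,3) (4,4) (2,0)
row 2: (0,2) (2,3) (4,0) (1,1) (3,4)
row 3: (2,0) (4,4) (3,1) (0,3) (1,2)
row 4: (4,3) (3,0) (1,4) (2,2) (0,1)
Orthogonality requires all 25 pairs distinct.
But the pair (2,0) repeats: cell (1,4) has L1 = 2, L2 = 0, and cell (3,0) has L1 = 2, L2 = 0.
A repeated pair means some other pair never occurs (only 15 distinct pairs out of 25), so the squares are not orthogonal.
Conclusion: NO.

NO


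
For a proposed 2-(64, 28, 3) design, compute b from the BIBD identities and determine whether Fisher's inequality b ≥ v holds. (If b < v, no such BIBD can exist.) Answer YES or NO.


r = λ(v − 1)/(k − 1) = 3·63/27 = 7.
b = vr/k = 64·7/28 = 16.
Fisher's inequality: b ≥ v ⇔ 16 ≥ 64? NO.

NO


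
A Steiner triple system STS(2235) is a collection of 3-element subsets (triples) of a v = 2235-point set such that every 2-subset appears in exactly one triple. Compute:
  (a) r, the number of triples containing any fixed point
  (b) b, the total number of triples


An STS(v) is a 2-(v, 3, 1) BIBD: block size k = 3, λ = 1.
Replication: r(k − 1) = λ(v − 1) ⇒ r·2 = 2235 − 1 = 2234 ⇒ r = 1117.
Block count: b = v(v − 1)/6 = 2235·2234/6 = 4992990/6 = 832165.

r = 1117, b = 832165.


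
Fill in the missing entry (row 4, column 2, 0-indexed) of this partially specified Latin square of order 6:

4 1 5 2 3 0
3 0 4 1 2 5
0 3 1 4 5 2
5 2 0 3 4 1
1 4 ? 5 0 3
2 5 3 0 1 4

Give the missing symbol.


Row 4 contains symbols [0, 1, 3, 4, 5] — missing [2].
Column 2 contains symbols [0, 1, 3, 4, 5] — missing [2].
The missing symbol must appear in both missing sets; intersection = [2].
Therefore the hidden value is 2.

Missing value = 2.


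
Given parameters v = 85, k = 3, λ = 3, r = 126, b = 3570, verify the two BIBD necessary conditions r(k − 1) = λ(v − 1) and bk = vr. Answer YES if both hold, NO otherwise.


Condition (i): r(k − 1) = 126·2 = 252; λ(v − 1) = 3·84 = 252. Match? YES.
Condition (ii): bk = 3570·3 = 10710; vr = 85·126 = 10710. Match? YES.
Both conditions hold? YES.

YES


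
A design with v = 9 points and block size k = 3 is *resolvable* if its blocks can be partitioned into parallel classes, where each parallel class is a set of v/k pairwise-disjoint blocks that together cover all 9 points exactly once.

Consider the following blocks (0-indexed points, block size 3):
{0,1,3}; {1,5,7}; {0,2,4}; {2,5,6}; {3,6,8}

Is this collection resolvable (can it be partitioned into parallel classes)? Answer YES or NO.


v = 9, block size k = 3, number of blocks = 5.
For resolvability, blocks must partition into parallel classes of size v/k = 3.
Total blocks must therefore be a multiple of 3: 5 = 3·1 + 2 ⇒ not divisible ✗.
Resolvable? NO.

NO


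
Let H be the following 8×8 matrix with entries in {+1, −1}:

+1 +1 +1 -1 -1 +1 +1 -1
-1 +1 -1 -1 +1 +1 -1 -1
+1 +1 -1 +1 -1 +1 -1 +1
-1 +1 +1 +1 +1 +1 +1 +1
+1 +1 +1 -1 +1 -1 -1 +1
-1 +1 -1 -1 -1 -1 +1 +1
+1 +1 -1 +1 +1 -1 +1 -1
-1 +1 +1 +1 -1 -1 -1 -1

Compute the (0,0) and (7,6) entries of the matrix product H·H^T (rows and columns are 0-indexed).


Row 0 of H: [1, 1, 1, -1, -1, 1, 1, -1].
Row 6 of H: [1, 1, -1, 1, 1, -1, 1, -1].
Row 7 of H: [-1, 1, 1, 1, -1, -1, -1, -1].
(H·H^T)[0][0] = Σ_j H[0][j]·H[0][j] = (1)² + (1)² + (1)² + (-1)² + (-1)² + (1)² + (1)² + (-1)² = 1 + 1 + 1 + 1 + 1 + 1 + 1 + 1 = 8.
(H·H^T)[7][6] = Σ_j H[7][j]·H[6][j] = (-1)·(1) + (1)·(1) + (1)·(-1) + (1)·(1) + (-1)·(1) + (-1)·(-1) + (-1)·(1) + (-1)·(-1) = -1 + 1 + -1 + 1 + -1 + 1 + -1 + 1 = 0.
So rows 7 and 6 are orthogonal; the diagonal entry equals n = 8.

(0,0) entry = 8; (7,6) entry = 0.


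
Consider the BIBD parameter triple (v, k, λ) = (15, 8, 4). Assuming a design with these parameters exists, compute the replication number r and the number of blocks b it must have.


Any 2-(v, k, λ) BIBD satisfies two necessary conditions:
  (i)  Each point sits in r blocks, and counting incidences through any fixed point gives r(k − 1) = λ(v − 1), so r = λ(v − 1)/(k − 1).
  (ii) Total incidences bk = vr, so b = vr/k.
Step 1: r = λ(v − 1)/(k − 1) = 4·(15 − 1)/(8 − 1) = 4·14/7 = 56/7 = 8.
Step 2: b = vr/k = 15·8/8 = 120/8 = 15.
Check integrality: r = 8 ∈ Z ✓, b = 15 ∈ Z ✓.
(These identities are necessary conditions: they determine r and b for any design with these parameters, but do not by themselves prove that one exists.)

r = 8, b = 15.


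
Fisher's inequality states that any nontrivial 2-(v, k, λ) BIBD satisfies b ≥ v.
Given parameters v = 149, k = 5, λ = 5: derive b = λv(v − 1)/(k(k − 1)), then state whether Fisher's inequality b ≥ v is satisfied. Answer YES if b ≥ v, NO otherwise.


r = λ(v − 1)/(k − 1) = 5·148/4 = 185.
b = vr/k = 149·185/5 = 5513.
Fisher's inequality: b ≥ v ⇔ 5513 ≥ 149? YES.

YES


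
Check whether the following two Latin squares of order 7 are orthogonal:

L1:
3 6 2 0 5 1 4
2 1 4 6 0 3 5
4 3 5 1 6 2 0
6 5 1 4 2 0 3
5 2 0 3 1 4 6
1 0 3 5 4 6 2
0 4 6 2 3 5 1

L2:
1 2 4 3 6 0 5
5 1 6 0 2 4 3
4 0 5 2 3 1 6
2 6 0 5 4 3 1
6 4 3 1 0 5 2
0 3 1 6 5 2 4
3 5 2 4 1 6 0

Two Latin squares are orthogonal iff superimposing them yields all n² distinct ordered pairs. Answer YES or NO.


Form the n² = 49 superimposed pairs (L1[i][j], L2[i][j]), row by row (rows and columns indexed from 0):
row 0: (3,1) (6,2) (2,4) (0,3) (5,6) (1,0) (4,5)
row 1: (2,5) (1,1) (4,6) (6,0) (0,2) (3,4) (5,3)
row 2: (4,4) (3,0) (5,5) (1,2) (6,3) (2,1) (0,6)
row 3: (6,2) (5,6) (1,0) (4,5) (2,4) (0,3) (3,1)
row 4: (5,6) (2,4) (0,3) (3,1) (1,0) (4,5) (6,2)
row 5: (1,0) (0,3) (3,1) (5,6) (4,5) (6,2) (2,4)
row 6: (0,3) (4,5) (6,2) (2,4) (3,1) (5,6) (1,0)
Orthogonality requires all 49 pairs distinct.
But the pair (6,2) repeats: cell (0,1) has L1 = 6, L2 = 2, and cell (3,0) has L1 = 6, L2 = 2.
A repeated pair means some other pair never occurs (only 21 distinct pairs out of 49), so the squares are not orthogonal.
Conclusion: NO.

NO


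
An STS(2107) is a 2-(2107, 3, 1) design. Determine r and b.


An STS(v) is a 2-(v, 3, 1) BIBD: block size k = 3, λ = 1.
Replication: r(k − 1) = λ(v − 1) ⇒ r·2 = 2107 − 1 = 2106 ⇒ r = 1053.
Block count: b = v(v − 1)/6 = 2107·2106/6 = 4437342/6 = 739557.

r = 1053, b = 739557.


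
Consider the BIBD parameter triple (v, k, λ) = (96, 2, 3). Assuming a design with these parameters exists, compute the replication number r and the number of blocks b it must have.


Any 2-(v, k, λ) BIBD satisfies two necessary conditions:
  (i)  Each point sits in r blocks, and counting incidences through any fixed point gives r(k − 1) = λ(v − 1), so r = λ(v − 1)/(k − 1).
  (ii) Total incidences bk = vr, so b = vr/k.
Step 1: r = λ(v − 1)/(k − 1) = 3·(96 − 1)/(2 − 1) = 3·95/1 = 285/1 = 285.
Step 2: b = vr/k = 96·285/2 = 27360/2 = 13680.
Check integrality: r = 285 ∈ Z ✓, b = 13680 ∈ Z ✓.
(These identities are necessary conditions: they determine r and b for any design with these parameters, but do not by themselves prove that one exists.)

r = 285, b = 13680.


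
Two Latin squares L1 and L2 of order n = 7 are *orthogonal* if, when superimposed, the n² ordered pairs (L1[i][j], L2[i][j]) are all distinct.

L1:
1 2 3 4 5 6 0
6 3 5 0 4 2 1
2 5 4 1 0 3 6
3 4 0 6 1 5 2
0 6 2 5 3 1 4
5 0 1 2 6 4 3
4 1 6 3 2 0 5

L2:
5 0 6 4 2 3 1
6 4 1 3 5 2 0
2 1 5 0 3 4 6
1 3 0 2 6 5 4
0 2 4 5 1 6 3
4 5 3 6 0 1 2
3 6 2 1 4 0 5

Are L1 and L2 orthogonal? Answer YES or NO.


Form the n² = 49 superimposed pairs (L1[i][j], L2[i][j]), row by row (rows and columns indexed from 0):
row 0: (1,5) (2,0) (3,6) (4,4) (5,2) (6,3) (0,1)
row 1: (6,6) (3,4) (5,1) (0,3) (4,5) (2,2) (1,0)
row 2: (2,2) (5,1) (4,5) (1,0) (0,3) (3,4) (6,6)
row 3: (3,1) (4,3) (0,0) (6,2) (1,6) (5,5) (2,4)
row 4: (0,0) (6,2) (2,4) (5,5) (3,1) (1,6) (4,3)
row 5: (5,4) (0,5) (1,3) (2,6) (6,0) (4,1) (3,2)
row 6: (4,3) (1,6) (6,2) (3,1) (2,4) (0,0) (5,5)
Orthogonality requires all 49 pairs distinct.
But the pair (2,2) repeats: cell (1,5) has L1 = 2, L2 = 2, and cell (2,0) has L1 = 2, L2 = 2.
A repeated pair means some other pair never occurs (only 28 distinct pairs out of 49), so the squares are not orthogonal.
Conclusion: NO.

NO


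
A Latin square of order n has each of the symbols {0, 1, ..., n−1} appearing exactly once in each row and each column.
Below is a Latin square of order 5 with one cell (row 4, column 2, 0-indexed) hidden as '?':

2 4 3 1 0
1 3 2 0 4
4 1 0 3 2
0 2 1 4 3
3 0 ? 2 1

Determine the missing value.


Row 4 contains symbols [0, 1, 2, 3] — missing [4].
Column 2 contains symbols [0, 1, 2, 3] — missing [4].
The missing symbol must appear in both missing sets; intersection = [4].
Therefore the hidden value is 4.

Missing value = 4.


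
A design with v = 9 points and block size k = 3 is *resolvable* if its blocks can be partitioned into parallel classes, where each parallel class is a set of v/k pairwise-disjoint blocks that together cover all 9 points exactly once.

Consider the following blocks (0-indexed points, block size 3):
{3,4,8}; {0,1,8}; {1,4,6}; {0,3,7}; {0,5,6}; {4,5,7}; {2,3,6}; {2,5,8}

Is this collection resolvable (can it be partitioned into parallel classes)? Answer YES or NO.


v = 9, block size k = 3, number of blocks = 8.
For resolvability, blocks must partition into parallel classes of size v/k = 3.
Total blocks must therefore be a multiple of 3: 8 = 3·2 + 2 ⇒ not divisible ✗.
Resolvable? NO.

NO


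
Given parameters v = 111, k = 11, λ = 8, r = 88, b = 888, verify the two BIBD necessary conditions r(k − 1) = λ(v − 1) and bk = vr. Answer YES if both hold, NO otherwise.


Condition (i): r(k − 1) = 88·10 = 880; λ(v − 1) = 8·110 = 880. Match? YES.
Condition (ii): bk = 888·11 = 9768; vr = 111·88 = 9768. Match? YES.
Both conditions hold? YES.

YES


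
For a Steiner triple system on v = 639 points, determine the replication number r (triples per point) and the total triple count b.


An STS(v) is a 2-(v, 3, 1) BIBD: block size k = 3, λ = 1.
Replication: r(k − 1) = λ(v − 1) ⇒ r·2 = 639 − 1 = 638 ⇒ r = 319.
Block count: b = v(v − 1)/6 = 639·638/6 = 407682/6 = 67947.

r = 319, b = 67947.


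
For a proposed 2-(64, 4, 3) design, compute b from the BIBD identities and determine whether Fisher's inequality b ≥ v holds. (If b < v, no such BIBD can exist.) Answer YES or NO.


r = λ(v − 1)/(k − 1) = 3·63/3 = 63.
b = vr/k = 64·63/4 = 1008.
Fisher's inequality: b ≥ v ⇔ 1008 ≥ 64? YES.

YES


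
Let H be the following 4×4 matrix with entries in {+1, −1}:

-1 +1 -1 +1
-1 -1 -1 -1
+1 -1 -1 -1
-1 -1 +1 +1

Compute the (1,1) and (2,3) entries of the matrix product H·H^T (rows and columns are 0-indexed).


Row 1 of H: [-1, -1, -1, -1].
Row 2 of H: [1, -1, -1, -1].
Row 3 of H: [-1, -1, 1, 1].
(H·H^T)[1][1] = Σ_j H[1][j]·H[1][j] = (-1)² + (-1)² + (-1)² + (-1)² = 1 + 1 + 1 + 1 = 4.
(H·H^T)[2][3] = Σ_j H[2][j]·H[3][j] = (1)·(-1) + (-1)·(-1) + (-1)·(1) + (-1)·(1) = -1 + 1 + -1 + -1 = -2.
Rows 2 and 3 are not orthogonal (dot product = -2 ≠ 0), so H is not a Hadamard matrix.

(1,1) entry = 4; (2,3) entry = -2.


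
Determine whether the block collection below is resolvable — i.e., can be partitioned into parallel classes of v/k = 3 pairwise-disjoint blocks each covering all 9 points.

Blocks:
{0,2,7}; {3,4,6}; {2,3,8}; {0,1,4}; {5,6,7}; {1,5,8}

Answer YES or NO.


v = 9, block size k = 3, number of blocks = 6.
For resolvability, blocks must partition into parallel classes of size v/k = 3.
Total blocks must therefore be a multiple of 3: 6 = 3·2 + 0 ⇒ divisible ✓.
Greedy packing gives 2 candidate class(es). Each should be a full parallel class (size 3, covers all 9 points).
  Class 1 (3 blocks): {0,2,7}; {3,4,6}; {1,5,8}. Points covered: [0, 1, 2, 3, 4, 5, 6, 7, 8].
  Class 2 (3 blocks): {2,3,8}; {0,1,4}; {5,6,7}. Points covered: [0, 1, 2, 3, 4, 5, 6, 7, 8].
All classes full (size 3)? YES. All classes cover every point? YES.
Resolvable? YES.

YES


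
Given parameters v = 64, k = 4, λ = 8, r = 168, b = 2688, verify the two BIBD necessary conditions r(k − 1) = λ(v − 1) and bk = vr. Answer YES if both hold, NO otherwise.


Condition (i): r(k − 1) = 168·3 = 504; λ(v − 1) = 8·63 = 504. Match? YES.
Condition (ii): bk = 2688·4 = 10752; vr = 64·168 = 10752. Match? YES.
Both conditions hold? YES.

YES


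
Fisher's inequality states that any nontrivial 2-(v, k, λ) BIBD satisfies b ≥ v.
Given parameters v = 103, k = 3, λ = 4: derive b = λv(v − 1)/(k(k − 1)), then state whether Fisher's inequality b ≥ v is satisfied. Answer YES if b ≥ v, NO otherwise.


b = λv(v − 1)/(k(k − 1)) = 4·103·102/(3·2) = 42024/6 = 7004.
Compare with v = 103: b ≥ v, so Fisher's inequality holds.

YES


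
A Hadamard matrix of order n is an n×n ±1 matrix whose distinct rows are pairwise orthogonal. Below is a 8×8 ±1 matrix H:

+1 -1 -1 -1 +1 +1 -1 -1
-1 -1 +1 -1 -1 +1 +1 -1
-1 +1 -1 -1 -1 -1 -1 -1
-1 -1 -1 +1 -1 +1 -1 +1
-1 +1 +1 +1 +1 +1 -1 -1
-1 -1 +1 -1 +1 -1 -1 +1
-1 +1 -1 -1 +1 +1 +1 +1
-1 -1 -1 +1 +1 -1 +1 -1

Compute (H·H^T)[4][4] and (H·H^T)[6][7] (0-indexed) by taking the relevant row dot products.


Row 4 of H: [-1, 1, 1, 1, 1, 1, -1, -1].
Row 6 of H: [-1, 1, -1, -1, 1, 1, 1, 1].
Row 7 of H: [-1, -1, -1, 1, 1, -1, 1, -1].
(H·H^T)[4][4] = Σ_j H[4][j]·H[4][j] = (-1)² + (1)² + (1)² + (1)² + (1)² + (1)² + (-1)² + (-1)² = 1 + 1 + 1 + 1 + 1 + 1 + 1 + 1 = 8.
(H·H^T)[6][7] = Σ_j H[6][j]·H[7][j] = (-1)·(-1) + (1)·(-1) + (-1)·(-1) + (-1)·(1) + (1)·(1) + (1)·(-1) + (1)·(1) + (1)·(-1) = 1 + -1 + 1 + -1 + 1 + -1 + 1 + -1 = 0.
So rows 6 and 7 are orthogonal; the diagonal entry equals n = 8.

(4,4) entry = 8; (6,7) entry = 0.


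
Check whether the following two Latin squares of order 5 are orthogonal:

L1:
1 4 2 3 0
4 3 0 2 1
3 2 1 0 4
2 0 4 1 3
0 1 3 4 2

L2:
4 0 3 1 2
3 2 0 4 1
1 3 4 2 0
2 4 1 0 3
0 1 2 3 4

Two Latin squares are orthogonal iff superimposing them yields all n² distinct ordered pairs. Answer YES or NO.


Form the n² = 25 superimposed pairs (L1[i][j], L2[i][j]), row by row (rows and columns indexed from 0):
row 0: (1,4) (4,0) (2,3) (3,1) (0,2)
row 1: (4,3) (3,2) (0,0) (2,4) (1,1)
row 2: (3,1) (2,3) (1,4) (0,2) (4,0)
row 3: (2,2) (0,4) (4,1) (1,0) (3,3)
row 4: (0,0) (1,1) (3,2) (4,3) (2,4)
Orthogonality requires all 25 pairs distinct.
But the pair (3,1) repeats: cell (0,3) has L1 = 3, L2 = 1, and cell (2,0) has L1 = 3, L2 = 1.
A repeated pair means some other pair never occurs (only 15 distinct pairs out of 25), so the squares are not orthogonal.
Conclusion: NO.

NO


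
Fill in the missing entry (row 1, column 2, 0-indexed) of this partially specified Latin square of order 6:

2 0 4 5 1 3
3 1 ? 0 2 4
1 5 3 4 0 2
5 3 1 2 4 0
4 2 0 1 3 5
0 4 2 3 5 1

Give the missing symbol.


Row 1 contains symbols [0, 1, 2, 3, 4] — missing [5].
Column 2 contains symbols [0, 1, 2, 3, 4] — missing [5].
The missing symbol must appear in both missing sets; intersection = [5].
Therefore the hidden value is 5.

Missing value = 5.


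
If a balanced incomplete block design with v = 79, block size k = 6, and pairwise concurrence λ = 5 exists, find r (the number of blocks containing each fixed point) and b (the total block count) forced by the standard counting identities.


Any 2-(v, k, λ) BIBD satisfies two necessary conditions:
  (i)  Each point sits in r blocks, and counting incidences through any fixed point gives r(k − 1) = λ(v − 1), so r = λ(v − 1)/(k − 1).
  (ii) Total incidences bk = vr, so b = vr/k.
Step 1: r = λ(v − 1)/(k − 1) = 5·(79 − 1)/(6 − 1) = 5·78/5 = 390/5 = 78.
Step 2: b = vr/k = 79·78/6 = 6162/6 = 1027.
Check integrality: r = 78 ∈ Z ✓, b = 1027 ∈ Z ✓.
(These identities are necessary conditions: they determine r and b for any design with these parameters, but do not by themselves prove that one exists.)

r = 78, b = 1027.


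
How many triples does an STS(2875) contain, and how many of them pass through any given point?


An STS(v) is a 2-(v, 3, 1) BIBD: block size k = 3, λ = 1.
Replication: r(k − 1) = λ(v − 1) ⇒ r·2 = 2875 − 1 = 2874 ⇒ r = 1437.
Block count: bk = vr ⇒ b·3 = 2875·1437 = 4131375 ⇒ b = 1377125.

r = 1437, b = 1377125.


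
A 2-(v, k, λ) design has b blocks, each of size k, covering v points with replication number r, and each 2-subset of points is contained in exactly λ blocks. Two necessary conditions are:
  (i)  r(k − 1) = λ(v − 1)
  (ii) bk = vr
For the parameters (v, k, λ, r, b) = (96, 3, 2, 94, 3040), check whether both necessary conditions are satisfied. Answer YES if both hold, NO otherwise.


Condition (i): r(k − 1) = 94·2 = 188; λ(v − 1) = 2·95 = 190. Match? NO.
Condition (ii): bk = 3040·3 = 9120; vr = 96·94 = 9024. Match? NO.
Both conditions hold? NO.

NO


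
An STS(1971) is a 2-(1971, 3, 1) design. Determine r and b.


An STS(v) is a 2-(v, 3, 1) BIBD: block size k = 3, λ = 1.
Replication: r(k − 1) = λ(v − 1) ⇒ r·2 = 1971 − 1 = 1970 ⇒ r = 985.
Block count: bk = vr ⇒ b·3 = 1971·985 = 1941435 ⇒ b = 647145.
(Check via b = v(v − 1)/6 = 1971·1970/6 = 3882870/6 = 647145.)

r = 985, b = 647145.


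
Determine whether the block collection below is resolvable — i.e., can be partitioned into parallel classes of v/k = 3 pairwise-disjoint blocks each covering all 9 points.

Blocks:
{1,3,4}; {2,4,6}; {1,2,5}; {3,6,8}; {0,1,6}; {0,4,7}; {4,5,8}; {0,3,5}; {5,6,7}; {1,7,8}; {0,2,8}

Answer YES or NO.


v = 9, block size k = 3, number of blocks = 11.
For resolvability, blocks must partition into parallel classes of size v/k = 3.
Total blocks must therefore be a multiple of 3: 11 = 3·3 + 2 ⇒ not divisible ✗.
Resolvable? NO.

NO


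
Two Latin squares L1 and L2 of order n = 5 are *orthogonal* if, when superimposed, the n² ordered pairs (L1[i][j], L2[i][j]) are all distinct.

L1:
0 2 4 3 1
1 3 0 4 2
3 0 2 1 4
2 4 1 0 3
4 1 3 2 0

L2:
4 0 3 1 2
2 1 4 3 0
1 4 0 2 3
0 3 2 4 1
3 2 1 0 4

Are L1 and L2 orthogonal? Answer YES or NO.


Form the n² = 25 superimposed pairs (L1[i][j], L2[i][j]), row by row (rows and columns indexed from 0):
row 0: (0,4) (2,0) (4,3) (3,1) (1,2)
row 1: (1,2) (3,1) (0,4) (4,3) (2,0)
row 2: (3,1) (0,4) (2,0) (1,2) (4,3)
row 3: (2,0) (4,3) (1,2) (0,4) (3,1)
row 4: (4,3) (1,2) (3,1) (2,0) (0,4)
Orthogonality requires all 25 pairs distinct.
But the pair (1,2) repeats: cell (0,4) has L1 = 1, L2 = 2, and cell (1,0) has L1 = 1, L2 = 2.
A repeated pair means some other pair never occurs (only 5 distinct pairs out of 25), so the squares are not orthogonal.
Conclusion: NO.

NO


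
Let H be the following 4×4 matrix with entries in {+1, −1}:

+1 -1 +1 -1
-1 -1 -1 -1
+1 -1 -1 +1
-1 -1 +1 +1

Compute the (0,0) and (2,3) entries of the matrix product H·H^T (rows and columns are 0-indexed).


Row 0 of H: [1, -1, 1, -1].
Row 2 of H: [1, -1, -1, 1].
Row 3 of H: [-1, -1, 1, 1].
(H·H^T)[0][0] = Σ_j H[0][j]·H[0][j] = (1)² + (-1)² + (1)² + (-1)² = 1 + 1 + 1 + 1 = 4.
(H·H^T)[2][3] = Σ_j H[2][j]·H[3][j] = (1)·(-1) + (-1)·(-1) + (-1)·(1) + (1)·(1) = -1 + 1 + -1 + 1 = 0.
So rows 2 and 3 are orthogonal; the diagonal entry equals n = 4.

(0,0) entry = 4; (2,3) entry = 0.


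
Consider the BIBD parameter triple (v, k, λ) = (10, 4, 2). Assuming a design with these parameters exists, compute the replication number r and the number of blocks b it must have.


Any 2-(v, k, λ) BIBD satisfies two necessary conditions:
  (i)  Each point sits in r blocks, and counting incidences through any fixed point gives r(k − 1) = λ(v − 1), so r = λ(v − 1)/(k − 1).
  (ii) Total incidences bk = vr, so b = vr/k.
Step 1: r = λ(v − 1)/(k − 1) = 2·(10 − 1)/(4 − 1) = 2·9/3 = 18/3 = 6.
Step 2: b = vr/k = 10·6/4 = 60/4 = 15.
Check integrality: r = 6 ∈ Z ✓, b = 15 ∈ Z ✓.
(These identities are necessary conditions: they determine r and b for any design with these parameters, but do not by themselves prove that one exists.)

r = 6, b = 15.


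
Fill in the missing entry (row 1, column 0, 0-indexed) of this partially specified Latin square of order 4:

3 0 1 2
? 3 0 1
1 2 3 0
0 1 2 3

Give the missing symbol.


Row 1 contains symbols [0, 1, 3] — missing [2].
Column 0 contains symbols [0, 1, 3] — missing [2].
The missing symbol must appear in both missing sets; intersection = [2].
Therefore the hidden value is 2.

Missing value = 2.


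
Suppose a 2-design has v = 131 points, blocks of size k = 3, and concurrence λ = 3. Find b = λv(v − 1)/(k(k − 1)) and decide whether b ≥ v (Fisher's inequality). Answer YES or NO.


b = λv(v − 1)/(k(k − 1)) = 3·131·130/(3·2) = 51090/6 = 8515.
Compare with v = 131: b ≥ v, so Fisher's inequality holds.

YES


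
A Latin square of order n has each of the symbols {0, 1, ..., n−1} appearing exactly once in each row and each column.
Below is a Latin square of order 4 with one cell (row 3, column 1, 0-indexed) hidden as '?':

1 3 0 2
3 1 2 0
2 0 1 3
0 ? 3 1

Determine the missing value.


Row 3 contains symbols [0, 1, 3] — missing [2].
Column 1 contains symbols [0, 1, 3] — missing [2].
The missing symbol must appear in both missing sets; intersection = [2].
Therefore the hidden value is 2.

Missing value = 2.


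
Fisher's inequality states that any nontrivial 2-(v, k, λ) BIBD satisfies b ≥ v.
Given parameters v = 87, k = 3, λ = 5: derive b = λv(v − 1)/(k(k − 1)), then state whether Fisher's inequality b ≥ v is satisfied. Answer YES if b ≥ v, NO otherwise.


r = λ(v − 1)/(k − 1) = 5·86/2 = 215.
b = vr/k = 87·215/3 = 6235.
Fisher's inequality: b ≥ v ⇔ 6235 ≥ 87? YES.

YES


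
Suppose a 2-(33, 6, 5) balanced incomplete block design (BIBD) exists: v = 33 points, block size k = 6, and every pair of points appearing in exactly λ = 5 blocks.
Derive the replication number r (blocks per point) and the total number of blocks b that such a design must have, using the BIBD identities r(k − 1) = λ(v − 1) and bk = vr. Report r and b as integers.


Any 2-(v, k, λ) BIBD satisfies two necessary conditions:
  (i)  Each point sits in r blocks, and counting incidences through any fixed point gives r(k − 1) = λ(v − 1), so r = λ(v − 1)/(k − 1).
  (ii) Total incidences bk = vr, so b = vr/k.
Step 1: r = λ(v − 1)/(k − 1) = 5·(33 − 1)/(6 − 1) = 5·32/5 = 160/5 = 32.
Step 2: b = vr/k = 33·32/6 = 1056/6 = 176.
Check integrality: r = 32 ∈ Z ✓, b = 176 ∈ Z ✓.
(These identities are necessary conditions: they determine r and b for any design with these parameters, but do not by themselves prove that one exists.)

r = 32, b = 176.


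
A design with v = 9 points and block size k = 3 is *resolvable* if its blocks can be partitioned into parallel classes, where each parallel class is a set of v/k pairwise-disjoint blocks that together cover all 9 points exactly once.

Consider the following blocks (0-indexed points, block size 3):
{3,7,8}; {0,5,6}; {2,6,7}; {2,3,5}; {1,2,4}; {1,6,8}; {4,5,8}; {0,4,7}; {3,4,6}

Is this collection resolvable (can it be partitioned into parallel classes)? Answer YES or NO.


v = 9, block size k = 3, number of blocks = 9.
For resolvability, blocks must partition into parallel classes of size v/k = 3.
Total blocks must therefore be a multiple of 3: 9 = 3·3 + 0 ⇒ divisible ✓.
Consider block {2,6,7}. The only other block(s) in the collection disjoint from it are {4,5,8} — just 1 block(s). Any parallel class containing {2,6,7} would need 2 other blocks each disjoint from it, so no parallel class of size 3 can contain {2,6,7}.
Since every block must belong to some parallel class in a resolution, the collection cannot be partitioned into parallel classes.
Resolvable? NO.

NO


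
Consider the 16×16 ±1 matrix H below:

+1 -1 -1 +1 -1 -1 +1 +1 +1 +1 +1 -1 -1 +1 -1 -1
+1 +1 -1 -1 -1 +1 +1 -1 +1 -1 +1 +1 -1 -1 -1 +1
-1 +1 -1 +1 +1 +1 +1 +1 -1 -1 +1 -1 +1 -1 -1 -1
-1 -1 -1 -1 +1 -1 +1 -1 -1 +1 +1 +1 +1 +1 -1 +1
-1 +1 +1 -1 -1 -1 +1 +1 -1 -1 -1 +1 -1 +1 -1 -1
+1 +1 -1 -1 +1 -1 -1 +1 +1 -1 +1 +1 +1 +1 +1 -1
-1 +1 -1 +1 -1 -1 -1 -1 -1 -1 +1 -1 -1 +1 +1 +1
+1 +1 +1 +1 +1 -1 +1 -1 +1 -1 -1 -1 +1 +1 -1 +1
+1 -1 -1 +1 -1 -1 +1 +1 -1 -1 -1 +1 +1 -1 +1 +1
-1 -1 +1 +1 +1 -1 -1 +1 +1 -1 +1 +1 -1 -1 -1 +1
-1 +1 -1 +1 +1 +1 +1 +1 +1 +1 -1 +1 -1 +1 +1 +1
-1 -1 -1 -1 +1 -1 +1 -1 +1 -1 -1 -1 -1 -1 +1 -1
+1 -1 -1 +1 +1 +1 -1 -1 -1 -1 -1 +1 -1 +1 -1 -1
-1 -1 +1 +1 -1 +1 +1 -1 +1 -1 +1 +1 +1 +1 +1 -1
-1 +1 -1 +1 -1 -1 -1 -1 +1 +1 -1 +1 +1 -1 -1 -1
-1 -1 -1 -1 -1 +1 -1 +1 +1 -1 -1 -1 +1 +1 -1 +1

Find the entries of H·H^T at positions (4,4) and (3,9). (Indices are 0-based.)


Row 3 of H: [-1, -1, -1, -1, 1, -1, 1, -1, -1, 1, 1, 1, 1, 1, -1, 1].
Row 4 of H: [-1, 1, 1, -1, -1, -1, 1, 1, -1, -1, -1, 1, -1, 1, -1, -1].
Row 9 of H: [-1, -1, 1, 1, 1, -1, -1, 1, 1, -1, 1, 1, -1, -1, -1, 1].
(H·H^T)[4][4] = Σ_j H[4][j]·H[4][j] = (-1)² + (1)² + (1)² + (-1)² + (-1)² + (-1)² + (1)² + (1)² + (-1)² + (-1)² + (-1)² + (1)² + (-1)² + (1)² + (-1)² + (-1)² = 1 + 1 + 1 + 1 + 1 + 1 + 1 + 1 + 1 + 1 + 1 + 1 + 1 + 1 + 1 + 1 = 16.
(H·H^T)[3][9] = Σ_j H[3][j]·H[9][j] = (-1)·(-1) + (-1)·(-1) + (-1)·(1) + (-1)·(1) + (1)·(1) + (-1)·(-1) + (1)·(-1) + (-1)·(1) + (-1)·(1) + (1)·(-1) + (1)·(1) + (1)·(1) + (1)·(-1) + (1)·(-1) + (-1)·(-1) + (1)·(1) = 1 + 1 + -1 + -1 + 1 + 1 + -1 + -1 + -1 + -1 + 1 + 1 + -1 + -1 + 1 + 1 = 0.
So rows 3 and 9 are orthogonal; the diagonal entry equals n = 16.

(4,4) entry = 16; (3,9) entry = 0.


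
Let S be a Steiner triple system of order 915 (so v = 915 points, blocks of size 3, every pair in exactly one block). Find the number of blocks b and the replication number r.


An STS(v) is a 2-(v, 3, 1) BIBD: block size k = 3, λ = 1.
Replication: r(k − 1) = λ(v − 1) ⇒ r·2 = 915 − 1 = 914 ⇒ r = 457.
Block count: bk = vr ⇒ b·3 = 915·457 = 418155 ⇒ b = 139385.
(Check via b = v(v − 1)/6 = 915·914/6 = 836310/6 = 139385.)

r = 457, b = 139385.


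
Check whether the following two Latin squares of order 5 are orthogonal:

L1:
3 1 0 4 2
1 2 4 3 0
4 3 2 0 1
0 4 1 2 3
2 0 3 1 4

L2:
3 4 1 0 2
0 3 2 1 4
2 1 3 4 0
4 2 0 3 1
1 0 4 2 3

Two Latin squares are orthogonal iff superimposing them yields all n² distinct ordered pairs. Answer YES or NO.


Form the n² = 25 superimposed pairs (L1[i][j], L2[i][j]), row by row (rows and columns indexed from 0):
row 0: (3,3) (1,4) (0,1) (4,0) (2,2)
row 1: (1,0) (2,3) (4,2) (3,1) (0,4)
row 2: (4,2) (3,1) (2,3) (0,4) (1,0)
row 3: (0,4) (4,2) (1,0) (2,3) (3,1)
row 4: (2,1) (0,0) (3,4) (1,2) (4,3)
Orthogonality requires all 25 pairs distinct.
But the pair (4,2) repeats: cell (1,2) has L1 = 4, L2 = 2, and cell (2,0) has L1 = 4, L2 = 2.
A repeated pair means some other pair never occurs (only 15 distinct pairs out of 25), so the squares are not orthogonal.
Conclusion: NO.

NO


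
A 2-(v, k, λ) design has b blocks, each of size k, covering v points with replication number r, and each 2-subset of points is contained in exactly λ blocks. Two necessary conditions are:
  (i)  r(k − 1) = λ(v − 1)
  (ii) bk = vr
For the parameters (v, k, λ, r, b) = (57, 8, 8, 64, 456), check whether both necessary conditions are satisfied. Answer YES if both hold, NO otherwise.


Condition (i): r(k − 1) = 64·7 = 448; λ(v − 1) = 8·56 = 448. Match? YES.
Condition (ii): bk = 456·8 = 3648; vr = 57·64 = 3648. Match? YES.
Both conditions hold? YES.

YES


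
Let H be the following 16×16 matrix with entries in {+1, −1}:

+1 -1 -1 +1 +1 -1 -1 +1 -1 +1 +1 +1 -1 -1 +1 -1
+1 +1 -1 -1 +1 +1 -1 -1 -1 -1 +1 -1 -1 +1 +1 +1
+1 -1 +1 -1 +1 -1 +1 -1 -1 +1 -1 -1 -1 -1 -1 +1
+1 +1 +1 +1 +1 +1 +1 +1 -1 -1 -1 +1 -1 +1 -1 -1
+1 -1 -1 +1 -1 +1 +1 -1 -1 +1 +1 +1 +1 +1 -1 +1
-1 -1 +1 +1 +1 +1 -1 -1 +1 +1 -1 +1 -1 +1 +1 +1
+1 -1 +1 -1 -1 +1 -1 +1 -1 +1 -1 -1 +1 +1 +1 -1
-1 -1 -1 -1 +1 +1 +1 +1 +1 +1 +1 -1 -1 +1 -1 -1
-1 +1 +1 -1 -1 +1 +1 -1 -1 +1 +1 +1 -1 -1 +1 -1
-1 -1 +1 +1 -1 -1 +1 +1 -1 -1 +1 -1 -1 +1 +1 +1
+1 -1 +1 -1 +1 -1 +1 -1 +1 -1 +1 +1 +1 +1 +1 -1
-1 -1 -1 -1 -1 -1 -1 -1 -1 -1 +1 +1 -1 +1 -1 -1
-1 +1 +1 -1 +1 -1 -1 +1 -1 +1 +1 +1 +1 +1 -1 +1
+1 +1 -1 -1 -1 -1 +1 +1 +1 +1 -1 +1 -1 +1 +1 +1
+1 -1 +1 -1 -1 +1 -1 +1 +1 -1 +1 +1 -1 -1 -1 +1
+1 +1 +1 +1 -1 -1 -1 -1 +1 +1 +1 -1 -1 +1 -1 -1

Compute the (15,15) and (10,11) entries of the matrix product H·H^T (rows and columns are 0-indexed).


Row 10 of H: [1, -1, 1, -1, 1, -1, 1, -1, 1, -1, 1, 1, 1, 1, 1, -1].
Row 11 of H: [-1, -1, -1, -1, -1, -1, -1, -1, -1, -1, 1, 1, -1, 1, -1, -1].
Row 15 of H: [1, 1, 1, 1, -1, -1, -1, -1, 1, 1, 1, -1, -1, 1, -1, -1].
(H·H^T)[15][15] = Σ_j H[15][j]·H[15][j] = (1)² + (1)² + (1)² + (1)² + (-1)² + (-1)² + (-1)² + (-1)² + (1)² + (1)² + (1)² + (-1)² + (-1)² + (1)² + (-1)² + (-1)² = 1 + 1 + 1 + 1 + 1 + 1 + 1 + 1 + 1 + 1 + 1 + 1 + 1 + 1 + 1 + 1 = 16.
(H·H^T)[10][11] = Σ_j H[10][j]·H[11][j] = (1)·(-1) + (-1)·(-1) + (1)·(-1) + (-1)·(-1) + (1)·(-1) + (-1)·(-1) + (1)·(-1) + (-1)·(-1) + (1)·(-1) + (-1)·(-1) + (1)·(1) + (1)·(1) + (1)·(-1) + (1)·(1) + (1)·(-1) + (-1)·(-1) = -1 + 1 + -1 + 1 + -1 + 1 + -1 + 1 + -1 + 1 + 1 + 1 + -1 + 1 + -1 + 1 = 2.
Rows 10 and 11 are not orthogonal (dot product = 2 ≠ 0), so H is not a Hadamard matrix.

(15,15) entry = 16; (10,11) entry = 2.


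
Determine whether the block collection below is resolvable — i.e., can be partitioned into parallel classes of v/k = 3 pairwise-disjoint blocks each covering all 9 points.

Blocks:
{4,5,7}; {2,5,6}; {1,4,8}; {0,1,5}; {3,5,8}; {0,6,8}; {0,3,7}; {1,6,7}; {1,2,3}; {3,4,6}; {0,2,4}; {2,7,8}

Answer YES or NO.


v = 9, block size k = 3, number of blocks = 12.
For resolvability, blocks must partition into parallel classes of size v/k = 3.
Total blocks must therefore be a multiple of 3: 12 = 3·4 + 0 ⇒ divisible ✓.
Greedy packing gives 4 candidate class(es). Each should be a full parallel class (size 3, covers all 9 points).
  Class 1 (3 blocks): {4,5,7}; {0,6,8}; {1,2,3}. Points covered: [0, 1, 2, 3, 4, 5, 6, 7, 8].
  Class 2 (3 blocks): {2,5,6}; {1,4,8}; {0,3,7}. Points covered: [0, 1, 2, 3, 4, 5, 6, 7, 8].
  Class 3 (3 blocks): {0,1,5}; {3,4,6}; {2,7,8}. Points covered: [0, 1, 2, 3, 4, 5, 6, 7, 8].
  Class 4 (3 blocks): {3,5,8}; {1,6,7}; {0,2,4}. Points covered: [0, 1, 2, 3, 4, 5, 6, 7, 8].
All classes full (size 3)? YES. All classes cover every point? YES.
Resolvable? YES.

YES


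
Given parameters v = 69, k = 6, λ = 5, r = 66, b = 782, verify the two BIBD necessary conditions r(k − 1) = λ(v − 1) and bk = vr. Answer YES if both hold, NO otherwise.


Condition (i): r(k − 1) = 66·5 = 330; λ(v − 1) = 5·68 = 340. Match? NO.
Condition (ii): bk = 782·6 = 4692; vr = 69·66 = 4554. Match? NO.
Both conditions hold? NO.

NO


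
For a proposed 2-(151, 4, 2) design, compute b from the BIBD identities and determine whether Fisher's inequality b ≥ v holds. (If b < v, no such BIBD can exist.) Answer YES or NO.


r = λ(v − 1)/(k − 1) = 2·150/3 = 100.
b = vr/k = 151·100/4 = 3775.
Fisher's inequality: b ≥ v ⇔ 3775 ≥ 151? YES.

YES


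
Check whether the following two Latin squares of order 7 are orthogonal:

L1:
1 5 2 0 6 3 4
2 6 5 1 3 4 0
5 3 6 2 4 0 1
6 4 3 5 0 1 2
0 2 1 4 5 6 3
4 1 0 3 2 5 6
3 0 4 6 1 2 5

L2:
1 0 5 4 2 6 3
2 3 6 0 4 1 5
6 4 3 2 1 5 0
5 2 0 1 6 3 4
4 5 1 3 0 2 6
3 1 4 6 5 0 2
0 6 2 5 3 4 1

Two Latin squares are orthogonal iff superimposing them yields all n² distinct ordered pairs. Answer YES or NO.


Form the n² = 49 superimposed pairs (L1[i][j], L2[i][j]), row by row (rows and columns indexed from 0):
row 0: (1,1) (5,0) (2,5) (0,4) (6,2) (3,6) (4,3)
row 1: (2,2) (6,3) (5,6) (1,0) (3,4) (4,1) (0,5)
row 2: (5,6) (3,4) (6,3) (2,2) (4,1) (0,5) (1,0)
row 3: (6,5) (4,2) (3,0) (5,1) (0,6) (1,3) (2,4)
row 4: (0,4) (2,5) (1,1) (4,3) (5,0) (6,2) (3,6)
row 5: (4,3) (1,1) (0,4) (3,6) (2,5) (5,0) (6,2)
row 6: (3,0) (0,6) (4,2) (6,5) (1,3) (2,4) (5,1)
Orthogonality requires all 49 pairs distinct.
But the pair (5,6) repeats: cell (1,2) has L1 = 5, L2 = 6, and cell (2,0) has L1 = 5, L2 = 6.
A repeated pair means some other pair never occurs (only 21 distinct pairs out of 49), so the squares are not orthogonal.
Conclusion: NO.

NO
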